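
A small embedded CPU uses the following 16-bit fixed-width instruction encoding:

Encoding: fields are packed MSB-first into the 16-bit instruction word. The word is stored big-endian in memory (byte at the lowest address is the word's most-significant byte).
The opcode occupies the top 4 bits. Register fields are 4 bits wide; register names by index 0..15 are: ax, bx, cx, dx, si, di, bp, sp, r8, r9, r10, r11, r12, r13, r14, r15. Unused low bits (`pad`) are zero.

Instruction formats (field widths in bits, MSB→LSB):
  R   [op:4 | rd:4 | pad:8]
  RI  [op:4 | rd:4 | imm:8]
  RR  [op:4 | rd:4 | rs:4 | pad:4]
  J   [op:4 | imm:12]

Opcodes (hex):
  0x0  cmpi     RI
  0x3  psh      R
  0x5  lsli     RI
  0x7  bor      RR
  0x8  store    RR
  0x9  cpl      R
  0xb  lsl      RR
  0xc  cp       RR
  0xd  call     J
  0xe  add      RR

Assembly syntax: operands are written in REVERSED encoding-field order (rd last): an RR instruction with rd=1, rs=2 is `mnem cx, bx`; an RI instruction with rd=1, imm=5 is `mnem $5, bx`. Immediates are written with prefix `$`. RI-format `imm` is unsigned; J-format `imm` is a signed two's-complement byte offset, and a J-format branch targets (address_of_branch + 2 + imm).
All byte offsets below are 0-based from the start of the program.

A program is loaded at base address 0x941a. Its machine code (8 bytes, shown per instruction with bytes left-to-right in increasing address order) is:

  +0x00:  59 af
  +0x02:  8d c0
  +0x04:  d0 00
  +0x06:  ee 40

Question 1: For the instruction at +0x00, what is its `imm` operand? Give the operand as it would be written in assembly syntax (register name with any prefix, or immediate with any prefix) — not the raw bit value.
+0x00: 59 af ⇒ word 0x59af (big)
  opcode bits[15:12]=0x5: lsli/RI
  rd@[11:8]=0x9 ⇒ r9
  imm@[7:0]=0xaf ⇒ $175

$175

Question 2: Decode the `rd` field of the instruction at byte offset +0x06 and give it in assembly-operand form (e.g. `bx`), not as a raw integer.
[06] ee 40 → 0xee40
  op=0xee40>>12=0xe ⇒ add (RR)
  [11:8] rd=14 = r14
  [7:4] rs=4 = si

r14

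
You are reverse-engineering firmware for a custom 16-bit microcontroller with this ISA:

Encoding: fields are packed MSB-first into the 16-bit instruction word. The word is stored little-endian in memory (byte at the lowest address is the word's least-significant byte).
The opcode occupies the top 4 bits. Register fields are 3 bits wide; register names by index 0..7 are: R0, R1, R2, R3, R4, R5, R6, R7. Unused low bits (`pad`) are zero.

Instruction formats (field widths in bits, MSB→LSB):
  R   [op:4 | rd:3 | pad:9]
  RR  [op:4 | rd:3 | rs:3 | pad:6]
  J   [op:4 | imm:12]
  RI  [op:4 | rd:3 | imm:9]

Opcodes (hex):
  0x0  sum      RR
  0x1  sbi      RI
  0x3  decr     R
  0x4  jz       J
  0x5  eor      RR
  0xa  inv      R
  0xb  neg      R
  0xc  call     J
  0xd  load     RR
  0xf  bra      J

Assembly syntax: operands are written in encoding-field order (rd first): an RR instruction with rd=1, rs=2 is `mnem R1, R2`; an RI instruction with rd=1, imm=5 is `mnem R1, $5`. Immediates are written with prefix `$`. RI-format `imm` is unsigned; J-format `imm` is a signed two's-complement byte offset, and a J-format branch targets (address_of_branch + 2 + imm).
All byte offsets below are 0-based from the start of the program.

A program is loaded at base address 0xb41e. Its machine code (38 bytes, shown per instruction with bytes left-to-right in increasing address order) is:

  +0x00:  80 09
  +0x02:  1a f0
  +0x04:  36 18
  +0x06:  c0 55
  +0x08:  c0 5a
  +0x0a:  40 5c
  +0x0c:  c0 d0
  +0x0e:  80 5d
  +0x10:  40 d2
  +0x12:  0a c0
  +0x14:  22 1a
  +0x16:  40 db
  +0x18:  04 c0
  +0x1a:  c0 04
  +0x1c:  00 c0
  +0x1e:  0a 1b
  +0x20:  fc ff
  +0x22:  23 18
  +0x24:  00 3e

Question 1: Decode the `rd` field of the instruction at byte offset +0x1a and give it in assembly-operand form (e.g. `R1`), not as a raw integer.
R2

@+1a  little-endian(c0 04) = 0x04c0
  top 4b → 0x0 → sum [RR]
  [11:9] rd=2 = R2
  [8:6] rs=3 = R3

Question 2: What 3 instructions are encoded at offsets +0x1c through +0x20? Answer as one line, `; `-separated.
call $0; sbi R5, $266; bra $-4

off 0x1c: read 00 c0 as little → 0xc000
  top 4b → 0xc → call [J]
  [11:0] imm=0 = $0
off 0x1e: read 0a 1b as little → 0x1b0a
  top 4b → 0x1 → sbi [RI]
  [11:9] rd=5 = R5
  [8:0] imm=266 = $266
off 0x20: read fc ff as little → 0xfffc
  top 4b → 0xf → bra [J]
  [11:0] imm=4092 (s12→-4) = $-4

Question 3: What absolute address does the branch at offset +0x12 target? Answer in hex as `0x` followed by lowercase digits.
+0x12: 0a c0 ⇒ word 0xc00a (little)
  top 4b → 0xc → call [J]
  imm@[11:0]=0xa ⇒ $10
  target = base 0xb41e + off 0x12 + 2 + imm 10 = 0xb43c

0xb43c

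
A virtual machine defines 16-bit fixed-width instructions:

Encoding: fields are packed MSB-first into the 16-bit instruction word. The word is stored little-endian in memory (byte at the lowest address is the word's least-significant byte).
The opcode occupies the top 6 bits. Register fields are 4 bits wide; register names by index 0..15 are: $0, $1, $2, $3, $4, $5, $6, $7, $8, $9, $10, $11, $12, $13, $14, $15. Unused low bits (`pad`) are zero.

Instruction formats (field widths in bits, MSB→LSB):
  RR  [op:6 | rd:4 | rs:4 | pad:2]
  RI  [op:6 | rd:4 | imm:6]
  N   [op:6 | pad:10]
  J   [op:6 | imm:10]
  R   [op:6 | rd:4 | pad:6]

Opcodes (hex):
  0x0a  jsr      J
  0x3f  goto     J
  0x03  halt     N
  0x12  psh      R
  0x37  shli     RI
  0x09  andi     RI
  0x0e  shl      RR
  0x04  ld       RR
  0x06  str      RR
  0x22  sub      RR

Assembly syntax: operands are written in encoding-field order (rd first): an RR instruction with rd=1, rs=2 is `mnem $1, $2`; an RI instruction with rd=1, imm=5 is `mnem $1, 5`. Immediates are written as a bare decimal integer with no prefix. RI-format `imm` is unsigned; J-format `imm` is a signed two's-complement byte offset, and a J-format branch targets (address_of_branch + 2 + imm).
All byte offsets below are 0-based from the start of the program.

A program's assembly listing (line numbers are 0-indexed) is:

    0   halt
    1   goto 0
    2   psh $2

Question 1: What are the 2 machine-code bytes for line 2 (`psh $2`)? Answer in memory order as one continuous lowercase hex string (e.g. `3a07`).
L2: psh op=0x12:6|rd=2:4|pad=0:6 ⇒ 0x4880 ⇒ little 80 48

8048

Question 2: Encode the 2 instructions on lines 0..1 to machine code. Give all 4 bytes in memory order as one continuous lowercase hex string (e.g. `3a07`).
L0: halt op=0x3:6|pad=0:10 ⇒ 0x0c00 ⇒ little 00 0c
L1: goto op=0x3f:6|imm=0:10 ⇒ 0xfc00 ⇒ little 00 fc

000c00fc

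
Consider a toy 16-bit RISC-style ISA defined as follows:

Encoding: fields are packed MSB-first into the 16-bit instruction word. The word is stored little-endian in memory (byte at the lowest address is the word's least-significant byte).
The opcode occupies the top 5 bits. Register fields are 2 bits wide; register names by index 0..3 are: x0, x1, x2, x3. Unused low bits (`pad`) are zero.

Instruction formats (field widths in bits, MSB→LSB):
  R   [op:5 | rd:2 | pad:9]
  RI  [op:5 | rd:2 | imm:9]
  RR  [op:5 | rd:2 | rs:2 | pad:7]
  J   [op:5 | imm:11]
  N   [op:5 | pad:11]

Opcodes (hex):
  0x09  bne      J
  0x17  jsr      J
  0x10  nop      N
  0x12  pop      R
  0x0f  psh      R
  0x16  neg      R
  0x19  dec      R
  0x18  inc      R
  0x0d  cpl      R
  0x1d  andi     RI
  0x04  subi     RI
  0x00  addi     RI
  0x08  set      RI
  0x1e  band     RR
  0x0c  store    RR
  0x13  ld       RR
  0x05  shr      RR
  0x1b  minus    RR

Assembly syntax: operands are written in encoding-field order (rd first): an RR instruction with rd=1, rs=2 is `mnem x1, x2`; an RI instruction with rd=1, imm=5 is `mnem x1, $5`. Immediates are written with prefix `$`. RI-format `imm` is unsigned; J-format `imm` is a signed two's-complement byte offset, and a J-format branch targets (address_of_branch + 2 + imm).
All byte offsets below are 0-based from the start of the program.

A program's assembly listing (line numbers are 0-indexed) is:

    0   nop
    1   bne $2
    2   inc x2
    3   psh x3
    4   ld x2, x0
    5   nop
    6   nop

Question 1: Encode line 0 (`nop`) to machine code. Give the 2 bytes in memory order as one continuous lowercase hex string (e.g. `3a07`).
0080

0. nop fields op=0x10:5|pad=0:11 → word 8000h → 00 80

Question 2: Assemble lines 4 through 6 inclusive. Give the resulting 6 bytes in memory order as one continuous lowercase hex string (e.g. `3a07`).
line 4 (ld): pack op=0x13:5|rd=2:2|rs=0:2|pad=0:7 = 0x9c00; little→ 00 9c
line 5 (nop): pack op=0x10:5|pad=0:11 = 0x8000; little→ 00 80
line 6 (nop): pack op=0x10:5|pad=0:11 = 0x8000; little→ 00 80

009c00800080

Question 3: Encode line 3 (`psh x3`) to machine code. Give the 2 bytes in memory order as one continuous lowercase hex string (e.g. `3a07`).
007e

L3: psh op=0xf:5|rd=3:2|pad=0:9 ⇒ 0x7e00 ⇒ little 00 7e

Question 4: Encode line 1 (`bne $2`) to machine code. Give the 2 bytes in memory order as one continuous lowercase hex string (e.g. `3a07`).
0248

line 1 (bne): pack op=0x9:5|imm=2:11 = 0x4802; little→ 02 48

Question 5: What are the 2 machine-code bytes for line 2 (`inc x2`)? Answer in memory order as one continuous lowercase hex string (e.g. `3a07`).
line 2 (inc): pack op=0x18:5|rd=2:2|pad=0:9 = 0xc400; little→ 00 c4

00c4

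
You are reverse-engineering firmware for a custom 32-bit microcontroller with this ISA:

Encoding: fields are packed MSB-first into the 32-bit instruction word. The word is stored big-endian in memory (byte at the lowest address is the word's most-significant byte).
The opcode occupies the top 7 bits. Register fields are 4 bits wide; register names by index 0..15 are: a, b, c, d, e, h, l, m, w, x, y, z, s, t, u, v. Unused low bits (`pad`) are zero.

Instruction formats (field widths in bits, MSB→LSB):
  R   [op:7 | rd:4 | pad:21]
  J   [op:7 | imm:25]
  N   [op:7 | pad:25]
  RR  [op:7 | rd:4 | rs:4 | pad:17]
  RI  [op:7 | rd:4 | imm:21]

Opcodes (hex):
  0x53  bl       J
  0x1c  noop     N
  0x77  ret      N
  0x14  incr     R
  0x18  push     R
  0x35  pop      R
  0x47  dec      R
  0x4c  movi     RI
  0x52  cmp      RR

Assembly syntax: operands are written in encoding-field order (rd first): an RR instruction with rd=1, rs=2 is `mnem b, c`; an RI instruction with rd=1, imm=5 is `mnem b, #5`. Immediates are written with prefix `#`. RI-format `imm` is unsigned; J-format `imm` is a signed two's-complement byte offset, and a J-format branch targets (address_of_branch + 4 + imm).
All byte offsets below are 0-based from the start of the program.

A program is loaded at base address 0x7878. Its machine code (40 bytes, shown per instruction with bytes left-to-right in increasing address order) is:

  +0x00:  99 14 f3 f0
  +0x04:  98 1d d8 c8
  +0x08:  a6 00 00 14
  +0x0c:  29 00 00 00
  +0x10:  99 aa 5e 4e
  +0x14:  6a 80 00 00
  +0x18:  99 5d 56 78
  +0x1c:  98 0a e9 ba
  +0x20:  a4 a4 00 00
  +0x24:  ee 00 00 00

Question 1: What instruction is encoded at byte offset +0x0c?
incr w

[0c] 29 00 00 00 → 0x29000000
  op=0x29000000>>25=0x14 ⇒ incr (R)
  rd: (w>>21)&0xf=0x8 → w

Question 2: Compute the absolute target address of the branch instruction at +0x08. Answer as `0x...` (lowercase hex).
0x7898

+0x08: a6 00 00 14 ⇒ word 0xa6000014 (big)
  opcode bits[31:25]=0x53: bl/J
  imm: (w>>0)&0x1ffffff=0x14 → #20
  target = base 0x7878 + off 0x08 + 4 + imm 20 = 0x7898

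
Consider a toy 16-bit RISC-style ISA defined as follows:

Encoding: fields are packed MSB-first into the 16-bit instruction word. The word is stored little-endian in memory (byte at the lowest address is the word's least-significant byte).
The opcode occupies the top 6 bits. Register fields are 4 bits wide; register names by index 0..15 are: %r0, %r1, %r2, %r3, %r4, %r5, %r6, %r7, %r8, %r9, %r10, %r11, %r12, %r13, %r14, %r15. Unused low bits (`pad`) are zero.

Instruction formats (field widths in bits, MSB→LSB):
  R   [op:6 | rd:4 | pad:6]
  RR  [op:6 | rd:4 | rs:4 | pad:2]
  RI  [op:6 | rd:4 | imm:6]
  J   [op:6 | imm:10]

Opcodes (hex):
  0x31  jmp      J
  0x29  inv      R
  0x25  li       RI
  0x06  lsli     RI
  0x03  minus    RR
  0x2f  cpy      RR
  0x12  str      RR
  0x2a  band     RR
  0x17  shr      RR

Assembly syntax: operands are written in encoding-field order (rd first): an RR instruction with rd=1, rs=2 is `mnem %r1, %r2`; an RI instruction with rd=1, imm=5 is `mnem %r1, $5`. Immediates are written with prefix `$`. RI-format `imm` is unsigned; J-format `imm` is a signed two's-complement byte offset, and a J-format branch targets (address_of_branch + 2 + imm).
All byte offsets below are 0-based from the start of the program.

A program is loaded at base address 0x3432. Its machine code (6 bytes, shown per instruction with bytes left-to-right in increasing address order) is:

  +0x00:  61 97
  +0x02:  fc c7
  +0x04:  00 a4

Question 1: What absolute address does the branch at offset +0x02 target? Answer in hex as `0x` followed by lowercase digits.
off 0x02: read fc c7 as little → 0xc7fc
  top 6b → 0x31 → jmp [J]
  [9:0] imm=1020 (s10→-4) = $-4
  target = base 0x3432 + off 0x02 + 2 + imm -4 = 0x3432

0x3432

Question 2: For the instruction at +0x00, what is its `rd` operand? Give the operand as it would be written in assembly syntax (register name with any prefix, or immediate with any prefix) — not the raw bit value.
%r13

@+00  little-endian(61 97) = 0x9761
  top 6b → 0x25 → li [RI]
  rd: (w>>6)&0xf=0xd → %r13
  imm: (w>>0)&0x3f=0x21 → $33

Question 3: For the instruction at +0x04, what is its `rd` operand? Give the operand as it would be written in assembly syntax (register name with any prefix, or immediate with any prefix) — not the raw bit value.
%r0

[04] 00 a4 → 0xa400
  op=0xa400>>10=0x29 ⇒ inv (R)
  rd: (w>>6)&0xf=0x0 → %r0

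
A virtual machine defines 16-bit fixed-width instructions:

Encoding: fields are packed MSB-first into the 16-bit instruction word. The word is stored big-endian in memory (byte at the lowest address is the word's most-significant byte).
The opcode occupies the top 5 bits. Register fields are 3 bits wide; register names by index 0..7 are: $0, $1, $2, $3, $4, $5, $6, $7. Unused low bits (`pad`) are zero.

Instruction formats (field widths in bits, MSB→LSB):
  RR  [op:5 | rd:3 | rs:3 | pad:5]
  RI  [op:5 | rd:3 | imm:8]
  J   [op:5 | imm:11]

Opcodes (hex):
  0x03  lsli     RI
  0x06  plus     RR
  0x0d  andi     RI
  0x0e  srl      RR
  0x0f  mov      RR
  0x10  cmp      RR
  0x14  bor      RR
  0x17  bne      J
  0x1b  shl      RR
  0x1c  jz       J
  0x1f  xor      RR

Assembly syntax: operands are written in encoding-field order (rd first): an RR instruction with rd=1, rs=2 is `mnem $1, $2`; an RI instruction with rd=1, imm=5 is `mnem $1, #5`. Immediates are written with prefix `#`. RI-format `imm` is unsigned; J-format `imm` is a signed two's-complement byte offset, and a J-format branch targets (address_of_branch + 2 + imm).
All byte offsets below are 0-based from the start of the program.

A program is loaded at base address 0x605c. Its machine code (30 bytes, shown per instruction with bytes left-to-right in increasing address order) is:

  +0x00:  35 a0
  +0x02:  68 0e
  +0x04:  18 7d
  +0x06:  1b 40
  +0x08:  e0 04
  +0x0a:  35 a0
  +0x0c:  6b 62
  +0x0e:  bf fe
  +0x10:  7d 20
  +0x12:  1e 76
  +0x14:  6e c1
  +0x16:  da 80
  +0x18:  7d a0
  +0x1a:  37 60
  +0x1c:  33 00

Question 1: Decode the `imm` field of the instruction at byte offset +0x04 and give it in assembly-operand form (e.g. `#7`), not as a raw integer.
off 0x04: read 18 7d as big → 0x187d
  top 5b → 0x3 → lsli [RI]
  rd@[10:8]=0x0 ⇒ $0
  imm@[7:0]=0x7d ⇒ #125

#125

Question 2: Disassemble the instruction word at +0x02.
@+02  big-endian(68 0e) = 0x680e
  opcode bits[15:11]=0xd: andi/RI
  rd@[10:8]=0x0 ⇒ $0
  imm@[7:0]=0xe ⇒ #14

andi $0, #14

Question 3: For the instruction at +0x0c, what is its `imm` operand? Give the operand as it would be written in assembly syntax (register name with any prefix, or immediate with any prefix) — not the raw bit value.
+0x0c: 6b 62 ⇒ word 0x6b62 (big)
  op=0x6b62>>11=0xd ⇒ andi (RI)
  [10:8] rd=3 = $3
  [7:0] imm=98 = #98

#98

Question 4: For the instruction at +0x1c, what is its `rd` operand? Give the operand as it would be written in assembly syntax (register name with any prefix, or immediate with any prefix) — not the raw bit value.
$3

[1c] 33 00 → 0x3300
  op=0x3300>>11=0x6 ⇒ plus (RR)
  [10:8] rd=3 = $3
  [7:5] rs=0 = $0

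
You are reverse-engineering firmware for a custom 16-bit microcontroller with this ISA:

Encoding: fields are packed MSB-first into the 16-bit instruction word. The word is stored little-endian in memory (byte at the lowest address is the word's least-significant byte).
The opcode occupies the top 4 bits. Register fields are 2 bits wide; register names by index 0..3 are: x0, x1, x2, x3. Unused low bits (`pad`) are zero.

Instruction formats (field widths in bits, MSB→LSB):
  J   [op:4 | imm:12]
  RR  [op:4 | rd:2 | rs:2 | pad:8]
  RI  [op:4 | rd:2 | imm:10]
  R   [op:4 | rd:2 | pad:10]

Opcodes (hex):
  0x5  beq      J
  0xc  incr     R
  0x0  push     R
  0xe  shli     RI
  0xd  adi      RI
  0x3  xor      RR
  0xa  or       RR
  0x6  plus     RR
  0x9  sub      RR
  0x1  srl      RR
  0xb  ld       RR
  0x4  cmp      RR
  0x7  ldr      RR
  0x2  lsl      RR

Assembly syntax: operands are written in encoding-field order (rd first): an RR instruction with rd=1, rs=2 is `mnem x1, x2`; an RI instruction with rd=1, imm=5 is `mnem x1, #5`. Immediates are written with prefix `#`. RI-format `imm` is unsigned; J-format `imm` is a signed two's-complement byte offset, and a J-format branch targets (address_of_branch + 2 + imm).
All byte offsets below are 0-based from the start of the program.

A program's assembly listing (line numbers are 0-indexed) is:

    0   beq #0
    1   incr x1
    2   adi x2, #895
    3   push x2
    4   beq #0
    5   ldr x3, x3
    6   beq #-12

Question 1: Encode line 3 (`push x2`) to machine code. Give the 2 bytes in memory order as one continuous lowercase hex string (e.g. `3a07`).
3. push fields op=0x0:4|rd=2:2|pad=0:10 → word 0800h → 00 08

0008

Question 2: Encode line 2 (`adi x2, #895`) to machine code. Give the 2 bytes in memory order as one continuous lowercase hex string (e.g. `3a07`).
line 2 (adi): pack op=0xd:4|rd=2:2|imm=895:10 = 0xdb7f; little→ 7f db

7fdb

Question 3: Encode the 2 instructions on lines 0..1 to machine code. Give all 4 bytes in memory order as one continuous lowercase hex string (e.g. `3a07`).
005000c4

0. beq fields op=0x5:4|imm=0:12 → word 5000h → 00 50
1. incr fields op=0xc:4|rd=1:2|pad=0:10 → word c400h → 00 c4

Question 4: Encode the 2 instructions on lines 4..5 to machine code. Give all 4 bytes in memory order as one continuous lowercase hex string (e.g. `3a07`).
0050007f

line 4 (beq): pack op=0x5:4|imm=0:12 = 0x5000; little→ 00 50
line 5 (ldr): pack op=0x7:4|rd=3:2|rs=3:2|pad=0:8 = 0x7f00; little→ 00 7f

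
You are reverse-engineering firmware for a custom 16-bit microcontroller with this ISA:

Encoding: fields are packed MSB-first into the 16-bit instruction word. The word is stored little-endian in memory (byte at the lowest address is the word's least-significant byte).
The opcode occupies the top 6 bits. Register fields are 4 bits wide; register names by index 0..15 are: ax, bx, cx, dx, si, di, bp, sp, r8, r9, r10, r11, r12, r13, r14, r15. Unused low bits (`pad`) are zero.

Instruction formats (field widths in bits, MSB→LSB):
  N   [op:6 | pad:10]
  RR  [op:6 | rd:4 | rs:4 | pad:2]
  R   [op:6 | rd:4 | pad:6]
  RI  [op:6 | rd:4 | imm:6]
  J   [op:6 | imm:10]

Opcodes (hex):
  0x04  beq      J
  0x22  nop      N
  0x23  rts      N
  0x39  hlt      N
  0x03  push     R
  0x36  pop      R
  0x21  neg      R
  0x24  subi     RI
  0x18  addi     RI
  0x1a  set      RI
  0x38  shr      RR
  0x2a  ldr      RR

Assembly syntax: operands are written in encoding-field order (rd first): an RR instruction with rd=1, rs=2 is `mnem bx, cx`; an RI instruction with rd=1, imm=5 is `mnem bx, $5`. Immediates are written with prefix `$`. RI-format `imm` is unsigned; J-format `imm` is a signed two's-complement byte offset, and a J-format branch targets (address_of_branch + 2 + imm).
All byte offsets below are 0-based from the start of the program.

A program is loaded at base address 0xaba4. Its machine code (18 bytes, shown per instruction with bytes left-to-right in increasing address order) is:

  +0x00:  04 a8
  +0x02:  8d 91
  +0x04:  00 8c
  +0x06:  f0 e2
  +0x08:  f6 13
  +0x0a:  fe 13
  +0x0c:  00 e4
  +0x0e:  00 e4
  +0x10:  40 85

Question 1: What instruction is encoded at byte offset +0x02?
[02] 8d 91 → 0x918d
  top 6b → 0x24 → subi [RI]
  [9:6] rd=6 = bp
  [5:0] imm=13 = $13

subi bp, $13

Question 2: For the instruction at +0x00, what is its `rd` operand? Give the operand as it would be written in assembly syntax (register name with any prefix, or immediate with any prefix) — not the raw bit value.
+0x00: 04 a8 ⇒ word 0xa804 (little)
  top 6b → 0x2a → ldr [RR]
  rd@[9:6]=0x0 ⇒ ax
  rs@[5:2]=0x1 ⇒ bx

ax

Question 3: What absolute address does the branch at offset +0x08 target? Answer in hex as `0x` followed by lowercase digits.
0xaba4

+0x08: f6 13 ⇒ word 0x13f6 (little)
  op=0x13f6>>10=0x4 ⇒ beq (J)
  [9:0] imm=1014 (s10→-10) = $-10
  target = base 0xaba4 + off 0x08 + 2 + imm -10 = 0xaba4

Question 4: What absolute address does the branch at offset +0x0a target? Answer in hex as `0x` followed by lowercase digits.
0xabae

@+0a  little-endian(fe 13) = 0x13fe
  opcode bits[15:10]=0x4: beq/J
  imm: (w>>0)&0x3ff=0x3fe (s10→-2) → $-2
  target = base 0xaba4 + off 0x0a + 2 + imm -2 = 0xabae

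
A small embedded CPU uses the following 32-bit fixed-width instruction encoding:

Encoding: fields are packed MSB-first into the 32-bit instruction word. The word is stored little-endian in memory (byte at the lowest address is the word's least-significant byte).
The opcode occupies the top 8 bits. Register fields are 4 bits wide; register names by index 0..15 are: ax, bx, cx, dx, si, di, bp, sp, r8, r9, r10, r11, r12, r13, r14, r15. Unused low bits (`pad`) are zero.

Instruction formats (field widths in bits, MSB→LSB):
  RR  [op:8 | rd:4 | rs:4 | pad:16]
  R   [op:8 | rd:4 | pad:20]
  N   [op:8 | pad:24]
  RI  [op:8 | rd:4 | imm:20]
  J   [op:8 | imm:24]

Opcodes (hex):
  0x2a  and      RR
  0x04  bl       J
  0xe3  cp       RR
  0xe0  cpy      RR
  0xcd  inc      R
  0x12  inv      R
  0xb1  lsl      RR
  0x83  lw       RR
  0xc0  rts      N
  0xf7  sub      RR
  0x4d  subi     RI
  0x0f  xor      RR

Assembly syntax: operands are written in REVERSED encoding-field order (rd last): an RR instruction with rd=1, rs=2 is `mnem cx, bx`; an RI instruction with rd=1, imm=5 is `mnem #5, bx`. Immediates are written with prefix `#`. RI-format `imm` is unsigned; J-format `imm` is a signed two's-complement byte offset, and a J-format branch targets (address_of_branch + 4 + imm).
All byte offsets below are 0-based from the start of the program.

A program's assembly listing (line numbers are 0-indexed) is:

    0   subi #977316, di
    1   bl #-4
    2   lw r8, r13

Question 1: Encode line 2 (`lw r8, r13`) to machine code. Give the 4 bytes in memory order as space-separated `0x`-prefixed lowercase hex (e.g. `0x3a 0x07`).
0x00 0x00 0xd8 0x83

line 2 (lw): pack op=0x83:8|rd=13:4|rs=8:4|pad=0:16 = 0x83d80000; little→ 00 00 d8 83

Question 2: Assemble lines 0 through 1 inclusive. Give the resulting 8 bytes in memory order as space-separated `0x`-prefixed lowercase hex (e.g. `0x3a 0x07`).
L0: subi op=0x4d:8|rd=5:4|imm=977316:20 ⇒ 0x4d5ee9a4 ⇒ little a4 e9 5e 4d
L1: bl op=0x4:8|imm=-4:24 ⇒ 0x04fffffc ⇒ little fc ff ff 04

0xa4 0xe9 0x5e 0x4d 0xfc 0xff 0xff 0x04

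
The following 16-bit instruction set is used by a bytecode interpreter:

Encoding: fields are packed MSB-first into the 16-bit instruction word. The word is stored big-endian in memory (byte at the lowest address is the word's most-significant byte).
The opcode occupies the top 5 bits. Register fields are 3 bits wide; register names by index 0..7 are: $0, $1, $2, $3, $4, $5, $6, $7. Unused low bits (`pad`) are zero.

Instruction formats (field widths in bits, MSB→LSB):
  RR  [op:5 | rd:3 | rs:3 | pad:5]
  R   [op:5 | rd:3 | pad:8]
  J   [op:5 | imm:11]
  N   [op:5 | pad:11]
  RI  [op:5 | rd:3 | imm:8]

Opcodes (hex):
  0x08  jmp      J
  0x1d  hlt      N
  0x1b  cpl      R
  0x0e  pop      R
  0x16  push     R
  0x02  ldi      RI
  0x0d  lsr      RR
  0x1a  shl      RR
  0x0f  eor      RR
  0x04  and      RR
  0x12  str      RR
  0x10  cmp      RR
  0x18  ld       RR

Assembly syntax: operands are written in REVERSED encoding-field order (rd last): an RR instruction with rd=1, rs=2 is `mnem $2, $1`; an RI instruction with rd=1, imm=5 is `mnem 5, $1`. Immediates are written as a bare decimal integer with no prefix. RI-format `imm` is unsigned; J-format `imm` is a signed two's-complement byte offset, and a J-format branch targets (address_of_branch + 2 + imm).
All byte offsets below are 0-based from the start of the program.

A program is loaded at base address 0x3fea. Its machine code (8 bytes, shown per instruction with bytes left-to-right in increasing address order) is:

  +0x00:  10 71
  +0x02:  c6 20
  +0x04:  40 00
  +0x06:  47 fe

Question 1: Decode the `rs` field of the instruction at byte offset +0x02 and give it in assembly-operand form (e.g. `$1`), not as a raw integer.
$1

+0x02: c6 20 ⇒ word 0xc620 (big)
  opcode bits[15:11]=0x18: ld/RR
  rd: (w>>8)&0x7=0x6 → $6
  rs: (w>>5)&0x7=0x1 → $1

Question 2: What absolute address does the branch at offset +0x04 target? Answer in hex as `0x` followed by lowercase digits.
0x3ff0

[04] 40 00 → 0x4000
  top 5b → 0x8 → jmp [J]
  imm: (w>>0)&0x7ff=0x0 → 0
  target = base 0x3fea + off 0x04 + 2 + imm 0 = 0x3ff0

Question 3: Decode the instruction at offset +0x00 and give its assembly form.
off 0x00: read 10 71 as big → 0x1071
  opcode bits[15:11]=0x2: ldi/RI
  [10:8] rd=0 = $0
  [7:0] imm=113 = 113

ldi 113, $0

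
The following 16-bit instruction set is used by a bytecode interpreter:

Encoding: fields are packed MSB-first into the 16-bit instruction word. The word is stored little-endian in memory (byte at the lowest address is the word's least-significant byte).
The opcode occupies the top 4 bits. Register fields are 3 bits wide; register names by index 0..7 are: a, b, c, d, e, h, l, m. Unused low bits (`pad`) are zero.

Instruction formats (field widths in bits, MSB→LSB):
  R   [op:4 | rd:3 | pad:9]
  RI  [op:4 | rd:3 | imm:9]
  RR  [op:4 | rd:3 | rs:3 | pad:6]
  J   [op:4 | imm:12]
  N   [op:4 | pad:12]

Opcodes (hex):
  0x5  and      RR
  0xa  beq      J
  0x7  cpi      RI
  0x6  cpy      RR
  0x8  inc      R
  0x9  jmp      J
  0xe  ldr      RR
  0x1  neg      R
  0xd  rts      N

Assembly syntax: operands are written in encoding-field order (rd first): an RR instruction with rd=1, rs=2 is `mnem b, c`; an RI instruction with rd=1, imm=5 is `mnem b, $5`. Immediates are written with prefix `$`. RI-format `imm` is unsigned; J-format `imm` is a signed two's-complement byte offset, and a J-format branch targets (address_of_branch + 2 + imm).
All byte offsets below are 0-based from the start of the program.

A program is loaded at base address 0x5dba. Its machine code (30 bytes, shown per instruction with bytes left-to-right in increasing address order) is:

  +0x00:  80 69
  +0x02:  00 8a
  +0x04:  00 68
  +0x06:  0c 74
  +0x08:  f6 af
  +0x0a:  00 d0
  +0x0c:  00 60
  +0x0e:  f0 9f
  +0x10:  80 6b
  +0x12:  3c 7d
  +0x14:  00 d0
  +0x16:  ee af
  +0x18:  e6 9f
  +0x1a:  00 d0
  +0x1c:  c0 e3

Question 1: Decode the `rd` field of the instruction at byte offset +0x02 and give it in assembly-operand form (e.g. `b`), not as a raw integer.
@+02  little-endian(00 8a) = 0x8a00
  top 4b → 0x8 → inc [R]
  rd: (w>>9)&0x7=0x5 → h

h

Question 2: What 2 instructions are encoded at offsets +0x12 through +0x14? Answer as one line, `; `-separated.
cpi l, $316; rts

+0x12: 3c 7d ⇒ word 0x7d3c (little)
  op=0x7d3c>>12=0x7 ⇒ cpi (RI)
  rd: (w>>9)&0x7=0x6 → l
  imm: (w>>0)&0x1ff=0x13c → $316
+0x14: 00 d0 ⇒ word 0xd000 (little)
  op=0xd000>>12=0xd ⇒ rts (N)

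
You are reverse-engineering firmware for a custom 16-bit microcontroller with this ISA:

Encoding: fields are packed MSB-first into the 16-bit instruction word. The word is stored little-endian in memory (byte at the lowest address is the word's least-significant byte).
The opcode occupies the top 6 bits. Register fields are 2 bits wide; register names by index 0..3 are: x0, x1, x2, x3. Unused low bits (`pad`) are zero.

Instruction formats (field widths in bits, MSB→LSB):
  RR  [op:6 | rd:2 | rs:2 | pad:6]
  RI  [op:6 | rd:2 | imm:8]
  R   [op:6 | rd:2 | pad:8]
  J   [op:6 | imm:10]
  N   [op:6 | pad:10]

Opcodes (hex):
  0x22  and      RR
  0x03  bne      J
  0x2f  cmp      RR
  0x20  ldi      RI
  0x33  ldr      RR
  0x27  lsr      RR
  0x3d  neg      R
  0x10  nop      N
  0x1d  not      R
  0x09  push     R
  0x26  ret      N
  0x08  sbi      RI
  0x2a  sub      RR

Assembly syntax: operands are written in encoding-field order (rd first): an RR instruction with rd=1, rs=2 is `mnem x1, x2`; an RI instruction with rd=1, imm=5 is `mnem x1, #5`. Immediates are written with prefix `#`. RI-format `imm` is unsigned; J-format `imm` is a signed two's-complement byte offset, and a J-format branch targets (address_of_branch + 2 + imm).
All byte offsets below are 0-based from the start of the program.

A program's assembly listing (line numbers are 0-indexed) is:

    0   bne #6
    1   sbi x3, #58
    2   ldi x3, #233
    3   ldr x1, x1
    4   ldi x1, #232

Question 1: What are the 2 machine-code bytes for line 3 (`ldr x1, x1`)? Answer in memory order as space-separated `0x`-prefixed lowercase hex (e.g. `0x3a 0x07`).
0x40 0xcd

L3: ldr op=0x33:6|rd=1:2|rs=1:2|pad=0:6 ⇒ 0xcd40 ⇒ little 40 cd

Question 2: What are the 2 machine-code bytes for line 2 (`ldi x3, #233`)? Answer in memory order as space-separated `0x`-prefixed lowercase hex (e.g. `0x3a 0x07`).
0xe9 0x83

line 2 (ldi): pack op=0x20:6|rd=3:2|imm=233:8 = 0x83e9; little→ e9 83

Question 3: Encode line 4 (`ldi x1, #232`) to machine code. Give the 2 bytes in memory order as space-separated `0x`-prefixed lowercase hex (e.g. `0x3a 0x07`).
0xe8 0x81

line 4 (ldi): pack op=0x20:6|rd=1:2|imm=232:8 = 0x81e8; little→ e8 81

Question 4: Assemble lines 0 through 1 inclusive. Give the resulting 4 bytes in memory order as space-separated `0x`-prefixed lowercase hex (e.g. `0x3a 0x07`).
0x06 0x0c 0x3a 0x23

L0: bne op=0x3:6|imm=6:10 ⇒ 0x0c06 ⇒ little 06 0c
L1: sbi op=0x8:6|rd=3:2|imm=58:8 ⇒ 0x233a ⇒ little 3a 23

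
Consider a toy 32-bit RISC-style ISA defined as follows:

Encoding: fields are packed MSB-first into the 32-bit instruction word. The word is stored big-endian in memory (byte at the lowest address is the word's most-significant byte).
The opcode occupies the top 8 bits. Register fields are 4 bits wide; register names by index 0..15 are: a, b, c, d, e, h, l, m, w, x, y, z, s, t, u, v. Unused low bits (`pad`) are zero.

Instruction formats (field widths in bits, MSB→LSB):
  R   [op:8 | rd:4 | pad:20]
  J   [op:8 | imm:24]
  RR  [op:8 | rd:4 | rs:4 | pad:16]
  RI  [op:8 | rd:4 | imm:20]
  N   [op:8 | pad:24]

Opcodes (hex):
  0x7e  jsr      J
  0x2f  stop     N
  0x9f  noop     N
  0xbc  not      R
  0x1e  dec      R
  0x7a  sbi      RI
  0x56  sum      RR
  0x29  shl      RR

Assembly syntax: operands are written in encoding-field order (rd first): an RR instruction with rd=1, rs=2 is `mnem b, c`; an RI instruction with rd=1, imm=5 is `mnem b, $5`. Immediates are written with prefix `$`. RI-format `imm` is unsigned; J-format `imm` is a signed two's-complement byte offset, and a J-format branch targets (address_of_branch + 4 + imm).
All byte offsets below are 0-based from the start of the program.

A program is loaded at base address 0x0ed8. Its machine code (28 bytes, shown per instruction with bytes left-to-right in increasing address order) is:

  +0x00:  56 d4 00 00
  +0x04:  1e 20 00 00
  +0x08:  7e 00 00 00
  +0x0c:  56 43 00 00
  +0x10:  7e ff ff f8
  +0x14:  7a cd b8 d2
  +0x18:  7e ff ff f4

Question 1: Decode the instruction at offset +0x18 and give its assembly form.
+0x18: 7e ff ff f4 ⇒ word 0x7efffff4 (big)
  top 8b → 0x7e → jsr [J]
  [23:0] imm=16777204 (s24→-12) = $-12

jsr $-12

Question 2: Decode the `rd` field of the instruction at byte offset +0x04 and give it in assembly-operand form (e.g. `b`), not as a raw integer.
+0x04: 1e 20 00 00 ⇒ word 0x1e200000 (big)
  top 8b → 0x1e → dec [R]
  rd: (w>>20)&0xf=0x2 → c

c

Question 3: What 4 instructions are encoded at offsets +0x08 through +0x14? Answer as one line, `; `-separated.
off 0x08: read 7e 00 00 00 as big → 0x7e000000
  op=0x7e000000>>24=0x7e ⇒ jsr (J)
  imm: (w>>0)&0xffffff=0x0 → $0
off 0x0c: read 56 43 00 00 as big → 0x56430000
  op=0x56430000>>24=0x56 ⇒ sum (RR)
  rd: (w>>20)&0xf=0x4 → e
  rs: (w>>16)&0xf=0x3 → d
off 0x10: read 7e ff ff f8 as big → 0x7efffff8
  op=0x7efffff8>>24=0x7e ⇒ jsr (J)
  imm: (w>>0)&0xffffff=0xfffff8 (s24→-8) → $-8
off 0x14: read 7a cd b8 d2 as big → 0x7acdb8d2
  op=0x7acdb8d2>>24=0x7a ⇒ sbi (RI)
  rd: (w>>20)&0xf=0xc → s
  imm: (w>>0)&0xfffff=0xdb8d2 → $899282

jsr $0; sum e, d; jsr $-8; sbi s, $899282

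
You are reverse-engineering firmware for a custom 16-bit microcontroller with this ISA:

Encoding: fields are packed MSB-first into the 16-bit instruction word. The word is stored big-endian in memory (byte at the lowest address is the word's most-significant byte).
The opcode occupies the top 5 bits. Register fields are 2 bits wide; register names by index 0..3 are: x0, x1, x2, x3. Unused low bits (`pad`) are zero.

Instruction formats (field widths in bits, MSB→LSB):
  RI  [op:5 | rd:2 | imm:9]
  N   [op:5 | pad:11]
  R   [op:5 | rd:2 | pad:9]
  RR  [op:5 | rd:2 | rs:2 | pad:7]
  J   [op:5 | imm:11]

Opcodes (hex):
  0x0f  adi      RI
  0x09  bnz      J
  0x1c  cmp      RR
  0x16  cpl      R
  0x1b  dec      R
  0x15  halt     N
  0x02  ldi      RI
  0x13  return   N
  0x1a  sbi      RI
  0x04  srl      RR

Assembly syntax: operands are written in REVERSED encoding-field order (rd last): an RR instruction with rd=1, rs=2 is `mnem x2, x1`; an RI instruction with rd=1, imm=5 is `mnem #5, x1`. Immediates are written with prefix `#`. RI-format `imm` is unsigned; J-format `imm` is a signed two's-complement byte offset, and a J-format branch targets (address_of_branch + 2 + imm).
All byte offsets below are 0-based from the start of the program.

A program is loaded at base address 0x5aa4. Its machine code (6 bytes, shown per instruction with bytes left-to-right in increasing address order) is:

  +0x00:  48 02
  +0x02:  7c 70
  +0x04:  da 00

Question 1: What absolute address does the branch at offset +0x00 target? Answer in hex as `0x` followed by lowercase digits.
0x5aa8

+0x00: 48 02 ⇒ word 0x4802 (big)
  opcode bits[15:11]=0x9: bnz/J
  [10:0] imm=2 = #2
  target = base 0x5aa4 + off 0x00 + 2 + imm 2 = 0x5aa8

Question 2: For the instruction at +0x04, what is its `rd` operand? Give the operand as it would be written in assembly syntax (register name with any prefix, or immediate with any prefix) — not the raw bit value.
x1

@+04  big-endian(da 00) = 0xda00
  opcode bits[15:11]=0x1b: dec/R
  rd: (w>>9)&0x3=0x1 → x1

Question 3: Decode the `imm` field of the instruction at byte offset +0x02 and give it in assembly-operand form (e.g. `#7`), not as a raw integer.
#112

[02] 7c 70 → 0x7c70
  top 5b → 0xf → adi [RI]
  rd@[10:9]=0x2 ⇒ x2
  imm@[8:0]=0x70 ⇒ #112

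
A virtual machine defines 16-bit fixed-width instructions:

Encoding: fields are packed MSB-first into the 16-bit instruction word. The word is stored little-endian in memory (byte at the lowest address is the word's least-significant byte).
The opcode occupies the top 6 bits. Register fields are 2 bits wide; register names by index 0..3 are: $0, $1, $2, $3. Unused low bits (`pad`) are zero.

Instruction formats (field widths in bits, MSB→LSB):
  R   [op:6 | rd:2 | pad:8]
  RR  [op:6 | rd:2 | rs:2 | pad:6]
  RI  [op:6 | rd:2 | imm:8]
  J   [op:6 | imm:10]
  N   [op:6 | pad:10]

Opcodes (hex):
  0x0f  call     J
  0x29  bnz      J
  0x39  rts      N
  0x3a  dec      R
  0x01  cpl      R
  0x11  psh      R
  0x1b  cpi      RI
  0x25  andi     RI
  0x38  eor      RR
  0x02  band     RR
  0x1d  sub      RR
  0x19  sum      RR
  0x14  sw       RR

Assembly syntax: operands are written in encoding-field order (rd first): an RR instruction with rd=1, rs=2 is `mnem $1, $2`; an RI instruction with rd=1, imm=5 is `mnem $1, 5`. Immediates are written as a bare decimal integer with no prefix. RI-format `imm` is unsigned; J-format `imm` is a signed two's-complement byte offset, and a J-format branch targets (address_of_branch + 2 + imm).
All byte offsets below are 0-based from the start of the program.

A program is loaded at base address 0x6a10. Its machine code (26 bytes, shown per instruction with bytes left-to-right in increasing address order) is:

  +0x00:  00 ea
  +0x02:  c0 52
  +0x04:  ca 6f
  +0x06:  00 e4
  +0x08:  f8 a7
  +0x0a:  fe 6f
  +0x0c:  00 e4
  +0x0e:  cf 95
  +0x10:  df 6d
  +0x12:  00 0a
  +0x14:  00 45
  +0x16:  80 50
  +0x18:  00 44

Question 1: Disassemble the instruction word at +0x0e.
off 0x0e: read cf 95 as little → 0x95cf
  opcode bits[15:10]=0x25: andi/RI
  [9:8] rd=1 = $1
  [7:0] imm=207 = 207

andi $1, 207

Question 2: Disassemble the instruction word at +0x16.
sw $0, $2

+0x16: 80 50 ⇒ word 0x5080 (little)
  opcode bits[15:10]=0x14: sw/RR
  rd: (w>>8)&0x3=0x0 → $0
  rs: (w>>6)&0x3=0x2 → $2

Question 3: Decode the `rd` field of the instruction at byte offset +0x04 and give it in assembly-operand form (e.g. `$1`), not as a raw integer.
@+04  little-endian(ca 6f) = 0x6fca
  op=0x6fca>>10=0x1b ⇒ cpi (RI)
  [9:8] rd=3 = $3
  [7:0] imm=202 = 202

$3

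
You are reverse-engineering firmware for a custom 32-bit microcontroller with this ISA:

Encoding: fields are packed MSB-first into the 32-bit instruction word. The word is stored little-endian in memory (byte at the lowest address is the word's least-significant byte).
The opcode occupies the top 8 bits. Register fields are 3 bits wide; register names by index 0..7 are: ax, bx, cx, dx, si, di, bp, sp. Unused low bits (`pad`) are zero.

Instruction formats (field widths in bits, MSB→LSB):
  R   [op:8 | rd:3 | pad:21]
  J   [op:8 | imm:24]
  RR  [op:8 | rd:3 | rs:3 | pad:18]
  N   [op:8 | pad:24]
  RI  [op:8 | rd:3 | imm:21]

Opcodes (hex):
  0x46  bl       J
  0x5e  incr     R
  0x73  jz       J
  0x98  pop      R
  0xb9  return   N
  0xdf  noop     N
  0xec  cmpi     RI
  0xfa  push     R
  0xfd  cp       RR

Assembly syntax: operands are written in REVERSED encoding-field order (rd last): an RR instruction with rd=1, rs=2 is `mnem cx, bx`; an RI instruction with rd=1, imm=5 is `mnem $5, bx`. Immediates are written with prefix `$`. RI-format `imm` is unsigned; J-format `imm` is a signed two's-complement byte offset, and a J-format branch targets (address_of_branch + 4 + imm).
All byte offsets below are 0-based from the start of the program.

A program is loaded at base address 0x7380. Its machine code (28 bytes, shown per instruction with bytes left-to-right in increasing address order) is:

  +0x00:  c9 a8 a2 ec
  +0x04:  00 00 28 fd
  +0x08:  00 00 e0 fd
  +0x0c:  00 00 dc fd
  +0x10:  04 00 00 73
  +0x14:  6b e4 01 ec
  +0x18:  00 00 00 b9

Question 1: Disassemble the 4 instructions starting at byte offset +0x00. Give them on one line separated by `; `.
+0x00: c9 a8 a2 ec ⇒ word 0xeca2a8c9 (little)
  top 8b → 0xec → cmpi [RI]
  rd@[23:21]=0x5 ⇒ di
  imm@[20:0]=0x2a8c9 ⇒ $174281
+0x04: 00 00 28 fd ⇒ word 0xfd280000 (little)
  top 8b → 0xfd → cp [RR]
  rd@[23:21]=0x1 ⇒ bx
  rs@[20:18]=0x2 ⇒ cx
+0x08: 00 00 e0 fd ⇒ word 0xfde00000 (little)
  top 8b → 0xfd → cp [RR]
  rd@[23:21]=0x7 ⇒ sp
  rs@[20:18]=0x0 ⇒ ax
+0x0c: 00 00 dc fd ⇒ word 0xfddc0000 (little)
  top 8b → 0xfd → cp [RR]
  rd@[23:21]=0x6 ⇒ bp
  rs@[20:18]=0x7 ⇒ sp

cmpi $174281, di; cp cx, bx; cp ax, sp; cp sp, bp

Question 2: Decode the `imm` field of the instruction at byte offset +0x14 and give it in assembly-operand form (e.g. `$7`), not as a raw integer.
+0x14: 6b e4 01 ec ⇒ word 0xec01e46b (little)
  op=0xec01e46b>>24=0xec ⇒ cmpi (RI)
  [23:21] rd=0 = ax
  [20:0] imm=124011 = $124011

$124011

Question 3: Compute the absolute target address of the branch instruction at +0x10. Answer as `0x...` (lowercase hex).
[10] 04 00 00 73 → 0x73000004
  top 8b → 0x73 → jz [J]
  imm@[23:0]=0x4 ⇒ $4
  target = base 0x7380 + off 0x10 + 4 + imm 4 = 0x7398

0x7398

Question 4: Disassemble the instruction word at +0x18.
+0x18: 00 00 00 b9 ⇒ word 0xb9000000 (little)
  top 8b → 0xb9 → return [N]

return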